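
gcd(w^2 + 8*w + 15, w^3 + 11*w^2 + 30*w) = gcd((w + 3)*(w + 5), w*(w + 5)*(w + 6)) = w + 5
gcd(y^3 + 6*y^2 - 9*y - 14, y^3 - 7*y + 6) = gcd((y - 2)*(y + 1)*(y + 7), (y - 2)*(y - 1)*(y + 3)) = y - 2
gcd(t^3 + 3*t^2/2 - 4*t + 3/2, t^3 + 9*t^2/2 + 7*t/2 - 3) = t^2 + 5*t/2 - 3/2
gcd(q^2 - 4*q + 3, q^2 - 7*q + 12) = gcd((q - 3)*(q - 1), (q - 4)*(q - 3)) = q - 3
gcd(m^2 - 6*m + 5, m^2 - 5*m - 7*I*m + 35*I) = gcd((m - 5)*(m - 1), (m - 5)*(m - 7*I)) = m - 5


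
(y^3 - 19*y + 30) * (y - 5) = y^4 - 5*y^3 - 19*y^2 + 125*y - 150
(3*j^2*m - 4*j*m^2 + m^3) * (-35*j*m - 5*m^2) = -105*j^3*m^2 + 125*j^2*m^3 - 15*j*m^4 - 5*m^5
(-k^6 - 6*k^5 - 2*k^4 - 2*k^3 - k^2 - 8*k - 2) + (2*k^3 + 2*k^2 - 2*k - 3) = -k^6 - 6*k^5 - 2*k^4 + k^2 - 10*k - 5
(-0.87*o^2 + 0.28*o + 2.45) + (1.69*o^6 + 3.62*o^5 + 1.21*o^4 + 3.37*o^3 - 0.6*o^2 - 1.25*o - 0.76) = 1.69*o^6 + 3.62*o^5 + 1.21*o^4 + 3.37*o^3 - 1.47*o^2 - 0.97*o + 1.69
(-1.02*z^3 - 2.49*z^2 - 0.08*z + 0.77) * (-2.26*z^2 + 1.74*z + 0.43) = 2.3052*z^5 + 3.8526*z^4 - 4.5904*z^3 - 2.9501*z^2 + 1.3054*z + 0.3311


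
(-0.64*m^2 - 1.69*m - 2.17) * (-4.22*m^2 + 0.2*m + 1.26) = 2.7008*m^4 + 7.0038*m^3 + 8.013*m^2 - 2.5634*m - 2.7342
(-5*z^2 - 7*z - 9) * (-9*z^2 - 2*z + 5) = 45*z^4 + 73*z^3 + 70*z^2 - 17*z - 45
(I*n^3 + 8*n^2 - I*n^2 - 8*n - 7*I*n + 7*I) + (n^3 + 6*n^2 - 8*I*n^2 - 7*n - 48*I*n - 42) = n^3 + I*n^3 + 14*n^2 - 9*I*n^2 - 15*n - 55*I*n - 42 + 7*I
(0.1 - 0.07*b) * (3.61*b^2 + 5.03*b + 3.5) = -0.2527*b^3 + 0.00889999999999996*b^2 + 0.258*b + 0.35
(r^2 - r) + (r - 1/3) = r^2 - 1/3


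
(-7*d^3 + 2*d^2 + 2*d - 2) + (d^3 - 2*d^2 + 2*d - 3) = -6*d^3 + 4*d - 5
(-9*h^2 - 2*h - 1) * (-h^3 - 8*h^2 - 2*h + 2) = 9*h^5 + 74*h^4 + 35*h^3 - 6*h^2 - 2*h - 2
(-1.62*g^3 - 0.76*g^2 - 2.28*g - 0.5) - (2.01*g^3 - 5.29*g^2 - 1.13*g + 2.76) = -3.63*g^3 + 4.53*g^2 - 1.15*g - 3.26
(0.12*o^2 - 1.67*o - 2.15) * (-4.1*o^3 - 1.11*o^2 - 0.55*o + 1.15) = -0.492*o^5 + 6.7138*o^4 + 10.6027*o^3 + 3.443*o^2 - 0.738*o - 2.4725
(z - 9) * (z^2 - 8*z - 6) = z^3 - 17*z^2 + 66*z + 54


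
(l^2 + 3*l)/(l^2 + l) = (l + 3)/(l + 1)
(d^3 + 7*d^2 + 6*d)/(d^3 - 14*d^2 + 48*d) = (d^2 + 7*d + 6)/(d^2 - 14*d + 48)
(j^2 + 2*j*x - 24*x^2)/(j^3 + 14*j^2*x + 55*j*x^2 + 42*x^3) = (j - 4*x)/(j^2 + 8*j*x + 7*x^2)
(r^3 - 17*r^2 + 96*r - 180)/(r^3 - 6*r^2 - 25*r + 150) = (r - 6)/(r + 5)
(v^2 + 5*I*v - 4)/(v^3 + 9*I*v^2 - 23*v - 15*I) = (v + 4*I)/(v^2 + 8*I*v - 15)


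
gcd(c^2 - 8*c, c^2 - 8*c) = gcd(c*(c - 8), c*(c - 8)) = c^2 - 8*c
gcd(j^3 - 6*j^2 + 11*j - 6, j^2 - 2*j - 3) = j - 3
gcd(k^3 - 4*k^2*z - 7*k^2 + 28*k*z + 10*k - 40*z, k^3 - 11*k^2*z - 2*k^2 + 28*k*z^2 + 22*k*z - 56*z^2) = -k^2 + 4*k*z + 2*k - 8*z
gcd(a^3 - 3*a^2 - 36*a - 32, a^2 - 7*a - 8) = a^2 - 7*a - 8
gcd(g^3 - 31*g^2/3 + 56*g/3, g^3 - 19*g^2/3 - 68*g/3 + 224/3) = g^2 - 31*g/3 + 56/3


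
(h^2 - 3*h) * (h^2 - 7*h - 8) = h^4 - 10*h^3 + 13*h^2 + 24*h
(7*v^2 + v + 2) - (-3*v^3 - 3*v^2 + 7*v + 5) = 3*v^3 + 10*v^2 - 6*v - 3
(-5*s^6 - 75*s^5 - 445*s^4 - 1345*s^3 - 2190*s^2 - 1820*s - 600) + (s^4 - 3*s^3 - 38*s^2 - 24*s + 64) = -5*s^6 - 75*s^5 - 444*s^4 - 1348*s^3 - 2228*s^2 - 1844*s - 536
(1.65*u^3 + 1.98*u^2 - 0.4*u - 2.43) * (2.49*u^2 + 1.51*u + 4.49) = 4.1085*u^5 + 7.4217*u^4 + 9.4023*u^3 + 2.2355*u^2 - 5.4653*u - 10.9107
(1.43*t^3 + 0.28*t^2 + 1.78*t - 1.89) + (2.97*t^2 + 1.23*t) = 1.43*t^3 + 3.25*t^2 + 3.01*t - 1.89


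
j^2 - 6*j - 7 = (j - 7)*(j + 1)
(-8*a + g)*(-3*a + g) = 24*a^2 - 11*a*g + g^2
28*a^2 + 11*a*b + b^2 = (4*a + b)*(7*a + b)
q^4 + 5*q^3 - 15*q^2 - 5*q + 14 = (q - 2)*(q - 1)*(q + 1)*(q + 7)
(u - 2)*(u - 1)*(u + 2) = u^3 - u^2 - 4*u + 4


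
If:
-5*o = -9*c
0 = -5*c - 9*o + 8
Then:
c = 20/53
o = 36/53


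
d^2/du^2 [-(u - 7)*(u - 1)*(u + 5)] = 6 - 6*u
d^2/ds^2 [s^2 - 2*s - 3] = 2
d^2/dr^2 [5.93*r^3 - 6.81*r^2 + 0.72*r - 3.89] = 35.58*r - 13.62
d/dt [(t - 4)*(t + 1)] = 2*t - 3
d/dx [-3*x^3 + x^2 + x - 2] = -9*x^2 + 2*x + 1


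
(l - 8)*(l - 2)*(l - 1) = l^3 - 11*l^2 + 26*l - 16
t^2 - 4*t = t*(t - 4)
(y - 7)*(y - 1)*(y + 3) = y^3 - 5*y^2 - 17*y + 21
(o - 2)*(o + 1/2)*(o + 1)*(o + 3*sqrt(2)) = o^4 - o^3/2 + 3*sqrt(2)*o^3 - 5*o^2/2 - 3*sqrt(2)*o^2/2 - 15*sqrt(2)*o/2 - o - 3*sqrt(2)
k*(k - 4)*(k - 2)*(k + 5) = k^4 - k^3 - 22*k^2 + 40*k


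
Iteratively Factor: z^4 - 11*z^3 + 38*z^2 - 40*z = (z)*(z^3 - 11*z^2 + 38*z - 40) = z*(z - 4)*(z^2 - 7*z + 10) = z*(z - 4)*(z - 2)*(z - 5)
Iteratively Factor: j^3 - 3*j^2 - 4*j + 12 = (j - 3)*(j^2 - 4) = (j - 3)*(j - 2)*(j + 2)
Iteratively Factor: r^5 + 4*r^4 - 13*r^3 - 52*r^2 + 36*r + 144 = (r + 3)*(r^4 + r^3 - 16*r^2 - 4*r + 48) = (r - 3)*(r + 3)*(r^3 + 4*r^2 - 4*r - 16) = (r - 3)*(r + 2)*(r + 3)*(r^2 + 2*r - 8) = (r - 3)*(r - 2)*(r + 2)*(r + 3)*(r + 4)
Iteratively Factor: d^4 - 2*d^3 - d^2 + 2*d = (d)*(d^3 - 2*d^2 - d + 2) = d*(d - 2)*(d^2 - 1) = d*(d - 2)*(d + 1)*(d - 1)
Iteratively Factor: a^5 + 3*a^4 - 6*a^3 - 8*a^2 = (a + 4)*(a^4 - a^3 - 2*a^2) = (a + 1)*(a + 4)*(a^3 - 2*a^2) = a*(a + 1)*(a + 4)*(a^2 - 2*a) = a^2*(a + 1)*(a + 4)*(a - 2)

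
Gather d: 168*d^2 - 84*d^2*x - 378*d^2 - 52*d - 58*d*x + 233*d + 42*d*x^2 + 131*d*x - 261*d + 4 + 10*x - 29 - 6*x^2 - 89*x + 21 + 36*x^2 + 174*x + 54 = d^2*(-84*x - 210) + d*(42*x^2 + 73*x - 80) + 30*x^2 + 95*x + 50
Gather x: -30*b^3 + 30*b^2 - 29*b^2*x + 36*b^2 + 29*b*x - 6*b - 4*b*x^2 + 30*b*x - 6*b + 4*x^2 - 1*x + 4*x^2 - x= -30*b^3 + 66*b^2 - 12*b + x^2*(8 - 4*b) + x*(-29*b^2 + 59*b - 2)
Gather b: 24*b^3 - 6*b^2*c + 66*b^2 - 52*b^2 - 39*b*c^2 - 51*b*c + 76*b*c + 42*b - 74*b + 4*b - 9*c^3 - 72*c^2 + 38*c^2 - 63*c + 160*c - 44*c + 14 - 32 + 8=24*b^3 + b^2*(14 - 6*c) + b*(-39*c^2 + 25*c - 28) - 9*c^3 - 34*c^2 + 53*c - 10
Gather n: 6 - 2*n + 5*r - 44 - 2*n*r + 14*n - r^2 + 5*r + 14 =n*(12 - 2*r) - r^2 + 10*r - 24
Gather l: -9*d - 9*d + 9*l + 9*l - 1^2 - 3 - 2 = -18*d + 18*l - 6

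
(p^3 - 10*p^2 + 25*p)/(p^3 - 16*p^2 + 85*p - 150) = p/(p - 6)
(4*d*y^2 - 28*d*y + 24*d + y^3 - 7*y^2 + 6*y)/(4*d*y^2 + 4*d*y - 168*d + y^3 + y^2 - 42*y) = (y - 1)/(y + 7)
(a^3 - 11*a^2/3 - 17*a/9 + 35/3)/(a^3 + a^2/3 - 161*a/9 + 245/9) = (3*a^2 - 4*a - 15)/(3*a^2 + 8*a - 35)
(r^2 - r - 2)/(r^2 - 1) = (r - 2)/(r - 1)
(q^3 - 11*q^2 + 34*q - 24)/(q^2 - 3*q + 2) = (q^2 - 10*q + 24)/(q - 2)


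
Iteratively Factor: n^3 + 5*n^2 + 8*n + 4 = (n + 2)*(n^2 + 3*n + 2) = (n + 1)*(n + 2)*(n + 2)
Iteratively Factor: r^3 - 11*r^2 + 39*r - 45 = (r - 5)*(r^2 - 6*r + 9) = (r - 5)*(r - 3)*(r - 3)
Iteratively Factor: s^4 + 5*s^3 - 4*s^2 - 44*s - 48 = (s + 4)*(s^3 + s^2 - 8*s - 12) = (s + 2)*(s + 4)*(s^2 - s - 6) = (s - 3)*(s + 2)*(s + 4)*(s + 2)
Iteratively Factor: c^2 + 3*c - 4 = (c + 4)*(c - 1)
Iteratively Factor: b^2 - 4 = (b - 2)*(b + 2)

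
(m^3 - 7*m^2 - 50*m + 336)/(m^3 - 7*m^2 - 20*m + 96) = (m^2 + m - 42)/(m^2 + m - 12)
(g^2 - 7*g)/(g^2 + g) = (g - 7)/(g + 1)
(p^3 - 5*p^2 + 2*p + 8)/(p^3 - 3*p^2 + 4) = (p - 4)/(p - 2)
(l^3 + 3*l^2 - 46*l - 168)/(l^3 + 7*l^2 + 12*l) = (l^2 - l - 42)/(l*(l + 3))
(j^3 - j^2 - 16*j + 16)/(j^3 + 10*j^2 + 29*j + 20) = (j^2 - 5*j + 4)/(j^2 + 6*j + 5)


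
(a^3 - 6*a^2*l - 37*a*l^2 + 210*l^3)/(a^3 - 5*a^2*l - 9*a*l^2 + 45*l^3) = (a^2 - a*l - 42*l^2)/(a^2 - 9*l^2)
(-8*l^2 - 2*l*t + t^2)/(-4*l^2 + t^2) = (-4*l + t)/(-2*l + t)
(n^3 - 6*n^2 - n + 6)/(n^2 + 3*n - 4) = (n^2 - 5*n - 6)/(n + 4)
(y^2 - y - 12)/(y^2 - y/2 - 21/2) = 2*(y - 4)/(2*y - 7)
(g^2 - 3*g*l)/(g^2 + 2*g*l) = (g - 3*l)/(g + 2*l)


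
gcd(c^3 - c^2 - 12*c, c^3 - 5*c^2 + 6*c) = c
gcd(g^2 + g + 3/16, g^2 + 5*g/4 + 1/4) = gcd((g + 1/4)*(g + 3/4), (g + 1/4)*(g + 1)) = g + 1/4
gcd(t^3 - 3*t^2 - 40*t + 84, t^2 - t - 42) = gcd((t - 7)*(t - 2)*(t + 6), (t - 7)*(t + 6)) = t^2 - t - 42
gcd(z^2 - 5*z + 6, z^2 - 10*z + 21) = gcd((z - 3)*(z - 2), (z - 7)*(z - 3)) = z - 3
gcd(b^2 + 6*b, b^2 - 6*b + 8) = 1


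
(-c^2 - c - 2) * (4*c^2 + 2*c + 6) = -4*c^4 - 6*c^3 - 16*c^2 - 10*c - 12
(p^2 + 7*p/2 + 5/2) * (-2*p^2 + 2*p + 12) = -2*p^4 - 5*p^3 + 14*p^2 + 47*p + 30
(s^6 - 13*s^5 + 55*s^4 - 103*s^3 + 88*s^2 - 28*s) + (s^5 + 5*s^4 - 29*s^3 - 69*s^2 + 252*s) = s^6 - 12*s^5 + 60*s^4 - 132*s^3 + 19*s^2 + 224*s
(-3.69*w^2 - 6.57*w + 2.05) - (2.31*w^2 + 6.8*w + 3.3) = -6.0*w^2 - 13.37*w - 1.25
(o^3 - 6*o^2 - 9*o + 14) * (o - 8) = o^4 - 14*o^3 + 39*o^2 + 86*o - 112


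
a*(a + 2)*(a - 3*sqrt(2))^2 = a^4 - 6*sqrt(2)*a^3 + 2*a^3 - 12*sqrt(2)*a^2 + 18*a^2 + 36*a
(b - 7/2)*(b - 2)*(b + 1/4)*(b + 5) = b^4 - b^3/4 - 165*b^2/8 + 239*b/8 + 35/4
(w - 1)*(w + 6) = w^2 + 5*w - 6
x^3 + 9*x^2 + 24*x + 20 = (x + 2)^2*(x + 5)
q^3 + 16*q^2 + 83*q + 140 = (q + 4)*(q + 5)*(q + 7)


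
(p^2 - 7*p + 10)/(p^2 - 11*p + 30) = (p - 2)/(p - 6)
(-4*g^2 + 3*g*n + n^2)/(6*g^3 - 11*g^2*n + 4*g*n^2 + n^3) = (-4*g - n)/(6*g^2 - 5*g*n - n^2)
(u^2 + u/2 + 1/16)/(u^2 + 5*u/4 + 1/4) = (u + 1/4)/(u + 1)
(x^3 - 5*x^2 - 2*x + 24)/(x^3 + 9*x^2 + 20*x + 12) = (x^2 - 7*x + 12)/(x^2 + 7*x + 6)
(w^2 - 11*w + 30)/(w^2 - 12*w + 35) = (w - 6)/(w - 7)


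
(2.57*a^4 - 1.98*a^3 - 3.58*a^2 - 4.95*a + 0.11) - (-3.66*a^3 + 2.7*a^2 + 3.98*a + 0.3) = 2.57*a^4 + 1.68*a^3 - 6.28*a^2 - 8.93*a - 0.19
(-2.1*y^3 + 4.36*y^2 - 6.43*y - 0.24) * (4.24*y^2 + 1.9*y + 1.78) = -8.904*y^5 + 14.4964*y^4 - 22.7172*y^3 - 5.4738*y^2 - 11.9014*y - 0.4272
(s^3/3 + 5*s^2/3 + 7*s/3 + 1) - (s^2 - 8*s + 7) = s^3/3 + 2*s^2/3 + 31*s/3 - 6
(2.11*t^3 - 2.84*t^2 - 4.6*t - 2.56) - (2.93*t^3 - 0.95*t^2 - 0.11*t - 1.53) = -0.82*t^3 - 1.89*t^2 - 4.49*t - 1.03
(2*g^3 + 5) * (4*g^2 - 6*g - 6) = 8*g^5 - 12*g^4 - 12*g^3 + 20*g^2 - 30*g - 30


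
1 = 1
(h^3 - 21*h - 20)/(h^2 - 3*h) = (h^3 - 21*h - 20)/(h*(h - 3))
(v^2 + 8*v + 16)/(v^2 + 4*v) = (v + 4)/v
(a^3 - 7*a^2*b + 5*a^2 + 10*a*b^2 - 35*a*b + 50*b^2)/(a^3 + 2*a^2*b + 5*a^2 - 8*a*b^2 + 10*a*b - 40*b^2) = (a - 5*b)/(a + 4*b)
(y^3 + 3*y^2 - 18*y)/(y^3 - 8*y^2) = (y^2 + 3*y - 18)/(y*(y - 8))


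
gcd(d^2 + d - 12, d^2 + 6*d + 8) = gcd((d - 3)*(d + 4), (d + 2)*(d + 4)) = d + 4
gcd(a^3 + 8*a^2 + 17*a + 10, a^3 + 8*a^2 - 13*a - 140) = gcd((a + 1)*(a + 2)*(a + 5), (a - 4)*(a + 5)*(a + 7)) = a + 5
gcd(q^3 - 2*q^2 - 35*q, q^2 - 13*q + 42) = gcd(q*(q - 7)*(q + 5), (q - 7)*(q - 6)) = q - 7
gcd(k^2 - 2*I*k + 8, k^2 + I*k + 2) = k + 2*I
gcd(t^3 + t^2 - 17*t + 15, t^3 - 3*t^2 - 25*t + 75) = t^2 + 2*t - 15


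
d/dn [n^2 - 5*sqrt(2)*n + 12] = 2*n - 5*sqrt(2)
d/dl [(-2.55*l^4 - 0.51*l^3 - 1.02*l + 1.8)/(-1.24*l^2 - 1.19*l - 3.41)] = (6.324*l^5 + 9.7359*l^4 + 35.9958*l^3 + 3.9525*l^2 + 4.464*l + 5.6202)/(1.5376*l^4 + 2.9512*l^3 + 9.8729*l^2 + 8.1158*l + 11.6281)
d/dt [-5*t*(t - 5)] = 25 - 10*t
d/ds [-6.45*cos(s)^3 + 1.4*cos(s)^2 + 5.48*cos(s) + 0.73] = (19.35*cos(s)^2 - 2.8*cos(s) - 5.48)*sin(s)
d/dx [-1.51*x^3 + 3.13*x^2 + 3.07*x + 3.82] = -4.53*x^2 + 6.26*x + 3.07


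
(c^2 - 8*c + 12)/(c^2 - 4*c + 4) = (c - 6)/(c - 2)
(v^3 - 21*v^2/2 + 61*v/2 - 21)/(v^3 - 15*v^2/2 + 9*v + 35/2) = (v^2 - 7*v + 6)/(v^2 - 4*v - 5)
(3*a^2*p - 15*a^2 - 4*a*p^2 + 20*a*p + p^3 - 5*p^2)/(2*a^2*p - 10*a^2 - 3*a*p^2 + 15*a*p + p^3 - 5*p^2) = (-3*a + p)/(-2*a + p)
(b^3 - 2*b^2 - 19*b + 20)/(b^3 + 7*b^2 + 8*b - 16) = (b - 5)/(b + 4)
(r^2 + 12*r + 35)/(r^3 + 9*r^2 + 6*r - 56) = (r + 5)/(r^2 + 2*r - 8)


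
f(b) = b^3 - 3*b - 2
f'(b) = 3*b^2 - 3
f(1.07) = -3.98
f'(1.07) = 0.43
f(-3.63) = -38.94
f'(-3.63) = 36.53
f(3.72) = 38.32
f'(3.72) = 38.52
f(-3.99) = -53.55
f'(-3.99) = 44.76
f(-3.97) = -52.66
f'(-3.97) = 44.28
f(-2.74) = -14.35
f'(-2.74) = 19.52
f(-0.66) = -0.31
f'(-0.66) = -1.69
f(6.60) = 265.70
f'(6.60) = 127.68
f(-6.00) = -200.00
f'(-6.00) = 105.00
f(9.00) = 700.00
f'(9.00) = 240.00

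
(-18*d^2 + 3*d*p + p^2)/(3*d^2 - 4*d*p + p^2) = (6*d + p)/(-d + p)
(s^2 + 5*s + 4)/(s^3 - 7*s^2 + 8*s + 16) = (s + 4)/(s^2 - 8*s + 16)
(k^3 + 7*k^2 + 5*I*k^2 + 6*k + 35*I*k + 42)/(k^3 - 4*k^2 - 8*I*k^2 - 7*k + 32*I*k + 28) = (k^2 + k*(7 + 6*I) + 42*I)/(k^2 - k*(4 + 7*I) + 28*I)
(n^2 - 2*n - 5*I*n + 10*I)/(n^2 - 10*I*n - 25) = (n - 2)/(n - 5*I)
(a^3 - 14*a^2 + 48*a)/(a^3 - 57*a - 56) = a*(a - 6)/(a^2 + 8*a + 7)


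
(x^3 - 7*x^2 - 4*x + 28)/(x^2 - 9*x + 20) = (x^3 - 7*x^2 - 4*x + 28)/(x^2 - 9*x + 20)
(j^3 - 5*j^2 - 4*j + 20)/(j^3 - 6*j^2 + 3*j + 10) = (j + 2)/(j + 1)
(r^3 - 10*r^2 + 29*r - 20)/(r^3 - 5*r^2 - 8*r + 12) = (r^2 - 9*r + 20)/(r^2 - 4*r - 12)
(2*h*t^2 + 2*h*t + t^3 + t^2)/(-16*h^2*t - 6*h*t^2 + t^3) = (t + 1)/(-8*h + t)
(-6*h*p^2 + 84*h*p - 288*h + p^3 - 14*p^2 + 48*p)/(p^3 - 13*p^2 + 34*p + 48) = (-6*h + p)/(p + 1)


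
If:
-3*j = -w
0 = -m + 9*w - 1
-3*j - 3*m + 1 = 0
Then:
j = 1/21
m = 2/7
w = 1/7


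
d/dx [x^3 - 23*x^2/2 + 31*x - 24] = 3*x^2 - 23*x + 31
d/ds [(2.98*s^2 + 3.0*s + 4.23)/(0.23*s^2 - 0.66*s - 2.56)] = (-2.6568*s^2 - 17.2034*s - 4.8882)/(0.0529*s^4 - 0.3036*s^3 - 0.742*s^2 + 3.3792*s + 6.5536)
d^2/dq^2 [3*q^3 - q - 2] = 18*q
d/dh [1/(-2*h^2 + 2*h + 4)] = (h - 1/2)/(-h^2 + h + 2)^2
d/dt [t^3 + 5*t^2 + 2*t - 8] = 3*t^2 + 10*t + 2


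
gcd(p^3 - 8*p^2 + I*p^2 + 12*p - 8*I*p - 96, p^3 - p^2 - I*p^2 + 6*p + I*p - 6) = p - 3*I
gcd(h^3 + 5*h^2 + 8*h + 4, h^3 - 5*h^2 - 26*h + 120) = 1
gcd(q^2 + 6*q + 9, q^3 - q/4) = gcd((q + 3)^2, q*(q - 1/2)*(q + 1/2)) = 1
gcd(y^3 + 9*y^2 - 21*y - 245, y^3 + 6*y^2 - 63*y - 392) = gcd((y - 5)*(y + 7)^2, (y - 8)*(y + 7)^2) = y^2 + 14*y + 49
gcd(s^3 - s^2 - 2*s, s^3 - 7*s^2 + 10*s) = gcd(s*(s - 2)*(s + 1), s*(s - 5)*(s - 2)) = s^2 - 2*s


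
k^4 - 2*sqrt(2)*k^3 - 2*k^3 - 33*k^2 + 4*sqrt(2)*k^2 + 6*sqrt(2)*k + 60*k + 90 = (k - 3)*(k + 1)*(k - 5*sqrt(2))*(k + 3*sqrt(2))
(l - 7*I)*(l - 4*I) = l^2 - 11*I*l - 28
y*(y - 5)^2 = y^3 - 10*y^2 + 25*y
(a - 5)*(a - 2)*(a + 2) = a^3 - 5*a^2 - 4*a + 20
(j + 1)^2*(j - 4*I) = j^3 + 2*j^2 - 4*I*j^2 + j - 8*I*j - 4*I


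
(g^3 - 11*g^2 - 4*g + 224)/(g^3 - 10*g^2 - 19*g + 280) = (g + 4)/(g + 5)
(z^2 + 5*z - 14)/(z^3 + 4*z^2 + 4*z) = (z^2 + 5*z - 14)/(z*(z^2 + 4*z + 4))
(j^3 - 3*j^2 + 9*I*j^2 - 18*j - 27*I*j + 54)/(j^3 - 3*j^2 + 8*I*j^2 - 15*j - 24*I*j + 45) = (j + 6*I)/(j + 5*I)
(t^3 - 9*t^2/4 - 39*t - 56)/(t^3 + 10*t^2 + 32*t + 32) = (t^2 - 25*t/4 - 14)/(t^2 + 6*t + 8)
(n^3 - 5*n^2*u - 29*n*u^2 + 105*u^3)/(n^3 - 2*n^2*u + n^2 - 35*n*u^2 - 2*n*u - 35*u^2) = (n - 3*u)/(n + 1)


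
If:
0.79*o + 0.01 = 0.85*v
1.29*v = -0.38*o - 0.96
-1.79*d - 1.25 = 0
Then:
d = -0.70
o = -0.62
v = -0.56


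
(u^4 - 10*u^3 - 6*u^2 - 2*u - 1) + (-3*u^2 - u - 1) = u^4 - 10*u^3 - 9*u^2 - 3*u - 2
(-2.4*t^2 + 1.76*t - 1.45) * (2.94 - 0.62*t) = 1.488*t^3 - 8.1472*t^2 + 6.0734*t - 4.263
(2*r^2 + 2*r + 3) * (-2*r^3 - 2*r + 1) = -4*r^5 - 4*r^4 - 10*r^3 - 2*r^2 - 4*r + 3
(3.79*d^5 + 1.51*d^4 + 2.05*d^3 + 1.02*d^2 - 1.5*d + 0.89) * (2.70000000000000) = 10.233*d^5 + 4.077*d^4 + 5.535*d^3 + 2.754*d^2 - 4.05*d + 2.403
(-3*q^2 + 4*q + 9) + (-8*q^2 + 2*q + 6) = -11*q^2 + 6*q + 15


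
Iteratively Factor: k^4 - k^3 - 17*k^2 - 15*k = (k - 5)*(k^3 + 4*k^2 + 3*k) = (k - 5)*(k + 1)*(k^2 + 3*k) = k*(k - 5)*(k + 1)*(k + 3)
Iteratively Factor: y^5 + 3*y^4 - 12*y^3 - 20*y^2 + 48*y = (y - 2)*(y^4 + 5*y^3 - 2*y^2 - 24*y) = (y - 2)*(y + 4)*(y^3 + y^2 - 6*y) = (y - 2)^2*(y + 4)*(y^2 + 3*y) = y*(y - 2)^2*(y + 4)*(y + 3)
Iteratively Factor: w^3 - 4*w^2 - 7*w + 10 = (w - 5)*(w^2 + w - 2) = (w - 5)*(w + 2)*(w - 1)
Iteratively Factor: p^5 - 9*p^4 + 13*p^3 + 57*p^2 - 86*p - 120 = (p - 3)*(p^4 - 6*p^3 - 5*p^2 + 42*p + 40) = (p - 3)*(p + 2)*(p^3 - 8*p^2 + 11*p + 20) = (p - 5)*(p - 3)*(p + 2)*(p^2 - 3*p - 4) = (p - 5)*(p - 3)*(p + 1)*(p + 2)*(p - 4)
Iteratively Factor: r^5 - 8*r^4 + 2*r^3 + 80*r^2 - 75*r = (r - 1)*(r^4 - 7*r^3 - 5*r^2 + 75*r) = (r - 1)*(r + 3)*(r^3 - 10*r^2 + 25*r) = (r - 5)*(r - 1)*(r + 3)*(r^2 - 5*r) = r*(r - 5)*(r - 1)*(r + 3)*(r - 5)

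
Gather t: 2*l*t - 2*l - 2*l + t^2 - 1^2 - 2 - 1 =2*l*t - 4*l + t^2 - 4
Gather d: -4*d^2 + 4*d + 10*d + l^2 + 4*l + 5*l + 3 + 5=-4*d^2 + 14*d + l^2 + 9*l + 8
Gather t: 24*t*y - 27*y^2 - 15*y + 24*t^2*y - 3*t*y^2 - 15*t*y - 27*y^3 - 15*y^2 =24*t^2*y + t*(-3*y^2 + 9*y) - 27*y^3 - 42*y^2 - 15*y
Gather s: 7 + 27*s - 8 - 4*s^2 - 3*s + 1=-4*s^2 + 24*s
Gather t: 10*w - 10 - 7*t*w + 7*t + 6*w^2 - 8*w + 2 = t*(7 - 7*w) + 6*w^2 + 2*w - 8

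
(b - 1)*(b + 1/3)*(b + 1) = b^3 + b^2/3 - b - 1/3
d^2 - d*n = d*(d - n)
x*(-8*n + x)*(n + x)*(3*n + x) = -24*n^3*x - 29*n^2*x^2 - 4*n*x^3 + x^4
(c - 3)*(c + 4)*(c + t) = c^3 + c^2*t + c^2 + c*t - 12*c - 12*t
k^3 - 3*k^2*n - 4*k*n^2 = k*(k - 4*n)*(k + n)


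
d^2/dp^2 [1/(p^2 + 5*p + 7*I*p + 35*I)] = 2*(-p^2 - 5*p - 7*I*p + (2*p + 5 + 7*I)^2 - 35*I)/(p^2 + 5*p + 7*I*p + 35*I)^3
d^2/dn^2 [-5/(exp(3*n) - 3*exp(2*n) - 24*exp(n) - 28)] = (-45*exp(3*n) + 345*exp(2*n) - 1140*exp(n) + 840)*exp(n)/(exp(7*n) - 13*exp(6*n) + 3*exp(5*n) + 361*exp(4*n) + 128*exp(3*n) - 3864*exp(2*n) - 8624*exp(n) - 5488)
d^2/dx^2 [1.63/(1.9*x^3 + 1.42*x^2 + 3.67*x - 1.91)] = (-(18.582*x + 4.6292)*(1.9*x^3 + 1.42*x^2 + 3.67*x - 1.91) + 1.63*(5.7*x^2 + 2.84*x + 3.67)*(11.4*x^2 + 5.68*x + 7.34))/(1.9*x^3 + 1.42*x^2 + 3.67*x - 1.91)^3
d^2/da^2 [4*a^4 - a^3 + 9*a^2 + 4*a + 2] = 48*a^2 - 6*a + 18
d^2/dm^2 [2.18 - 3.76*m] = 0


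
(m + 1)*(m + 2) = m^2 + 3*m + 2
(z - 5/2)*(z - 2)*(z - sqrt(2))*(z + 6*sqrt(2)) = z^4 - 9*z^3/2 + 5*sqrt(2)*z^3 - 45*sqrt(2)*z^2/2 - 7*z^2 + 25*sqrt(2)*z + 54*z - 60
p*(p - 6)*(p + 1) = p^3 - 5*p^2 - 6*p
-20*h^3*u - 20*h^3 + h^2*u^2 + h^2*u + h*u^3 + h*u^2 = (-4*h + u)*(5*h + u)*(h*u + h)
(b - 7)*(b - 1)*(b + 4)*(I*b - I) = I*b^4 - 5*I*b^3 - 21*I*b^2 + 53*I*b - 28*I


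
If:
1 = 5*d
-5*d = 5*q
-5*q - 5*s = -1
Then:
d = 1/5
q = -1/5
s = 2/5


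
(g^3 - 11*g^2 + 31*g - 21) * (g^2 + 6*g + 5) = g^5 - 5*g^4 - 30*g^3 + 110*g^2 + 29*g - 105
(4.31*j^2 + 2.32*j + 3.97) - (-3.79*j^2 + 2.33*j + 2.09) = 8.1*j^2 - 0.0100000000000002*j + 1.88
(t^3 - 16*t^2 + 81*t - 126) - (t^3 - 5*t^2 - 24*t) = -11*t^2 + 105*t - 126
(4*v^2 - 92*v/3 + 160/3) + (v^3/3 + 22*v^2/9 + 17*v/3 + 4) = v^3/3 + 58*v^2/9 - 25*v + 172/3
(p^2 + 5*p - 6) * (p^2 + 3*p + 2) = p^4 + 8*p^3 + 11*p^2 - 8*p - 12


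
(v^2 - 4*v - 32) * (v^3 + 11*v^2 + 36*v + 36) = v^5 + 7*v^4 - 40*v^3 - 460*v^2 - 1296*v - 1152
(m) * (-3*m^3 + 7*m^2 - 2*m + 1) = -3*m^4 + 7*m^3 - 2*m^2 + m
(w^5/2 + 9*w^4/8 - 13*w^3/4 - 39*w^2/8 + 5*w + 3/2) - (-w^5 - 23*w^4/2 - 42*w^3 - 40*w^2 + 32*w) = 3*w^5/2 + 101*w^4/8 + 155*w^3/4 + 281*w^2/8 - 27*w + 3/2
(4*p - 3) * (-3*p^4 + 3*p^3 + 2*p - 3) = -12*p^5 + 21*p^4 - 9*p^3 + 8*p^2 - 18*p + 9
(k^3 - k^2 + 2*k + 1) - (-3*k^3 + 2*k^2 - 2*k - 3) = 4*k^3 - 3*k^2 + 4*k + 4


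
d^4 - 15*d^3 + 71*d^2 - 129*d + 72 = (d - 8)*(d - 3)^2*(d - 1)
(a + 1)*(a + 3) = a^2 + 4*a + 3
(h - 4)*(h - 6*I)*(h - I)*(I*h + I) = I*h^4 + 7*h^3 - 3*I*h^3 - 21*h^2 - 10*I*h^2 - 28*h + 18*I*h + 24*I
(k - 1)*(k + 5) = k^2 + 4*k - 5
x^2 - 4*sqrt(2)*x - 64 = (x - 8*sqrt(2))*(x + 4*sqrt(2))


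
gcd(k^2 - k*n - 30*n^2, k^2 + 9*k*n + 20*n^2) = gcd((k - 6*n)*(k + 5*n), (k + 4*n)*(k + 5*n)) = k + 5*n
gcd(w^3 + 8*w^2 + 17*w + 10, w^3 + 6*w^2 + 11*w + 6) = w^2 + 3*w + 2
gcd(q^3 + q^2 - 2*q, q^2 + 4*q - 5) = q - 1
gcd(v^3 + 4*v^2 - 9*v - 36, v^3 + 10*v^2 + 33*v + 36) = v^2 + 7*v + 12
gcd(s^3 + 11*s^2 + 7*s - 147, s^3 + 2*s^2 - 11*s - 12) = s - 3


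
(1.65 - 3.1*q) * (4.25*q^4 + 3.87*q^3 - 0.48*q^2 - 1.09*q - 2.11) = -13.175*q^5 - 4.9845*q^4 + 7.8735*q^3 + 2.587*q^2 + 4.7425*q - 3.4815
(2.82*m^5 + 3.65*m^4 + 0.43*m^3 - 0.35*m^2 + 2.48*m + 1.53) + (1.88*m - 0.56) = 2.82*m^5 + 3.65*m^4 + 0.43*m^3 - 0.35*m^2 + 4.36*m + 0.97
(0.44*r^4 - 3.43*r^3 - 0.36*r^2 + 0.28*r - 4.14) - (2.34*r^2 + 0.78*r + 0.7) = 0.44*r^4 - 3.43*r^3 - 2.7*r^2 - 0.5*r - 4.84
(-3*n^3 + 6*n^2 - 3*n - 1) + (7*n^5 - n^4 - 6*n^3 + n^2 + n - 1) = 7*n^5 - n^4 - 9*n^3 + 7*n^2 - 2*n - 2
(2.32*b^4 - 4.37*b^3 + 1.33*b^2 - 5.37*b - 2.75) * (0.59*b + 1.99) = 1.3688*b^5 + 2.0385*b^4 - 7.9116*b^3 - 0.5216*b^2 - 12.3088*b - 5.4725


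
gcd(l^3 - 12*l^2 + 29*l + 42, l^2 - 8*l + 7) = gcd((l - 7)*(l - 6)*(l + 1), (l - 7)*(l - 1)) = l - 7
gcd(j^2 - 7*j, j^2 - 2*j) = j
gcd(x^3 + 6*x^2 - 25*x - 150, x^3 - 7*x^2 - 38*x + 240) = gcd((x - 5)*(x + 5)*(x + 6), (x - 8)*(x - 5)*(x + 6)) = x^2 + x - 30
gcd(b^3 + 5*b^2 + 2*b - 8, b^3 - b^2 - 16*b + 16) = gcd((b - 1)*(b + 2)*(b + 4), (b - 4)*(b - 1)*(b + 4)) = b^2 + 3*b - 4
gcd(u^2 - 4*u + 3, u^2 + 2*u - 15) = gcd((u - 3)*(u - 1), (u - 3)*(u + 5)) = u - 3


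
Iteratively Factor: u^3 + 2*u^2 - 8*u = (u + 4)*(u^2 - 2*u) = (u - 2)*(u + 4)*(u)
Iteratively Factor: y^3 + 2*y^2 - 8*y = (y + 4)*(y^2 - 2*y) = (y - 2)*(y + 4)*(y)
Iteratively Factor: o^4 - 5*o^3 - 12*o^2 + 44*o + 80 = (o - 4)*(o^3 - o^2 - 16*o - 20) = (o - 4)*(o + 2)*(o^2 - 3*o - 10) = (o - 4)*(o + 2)^2*(o - 5)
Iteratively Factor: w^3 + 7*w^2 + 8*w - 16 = (w - 1)*(w^2 + 8*w + 16) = (w - 1)*(w + 4)*(w + 4)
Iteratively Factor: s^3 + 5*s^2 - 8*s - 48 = (s + 4)*(s^2 + s - 12) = (s + 4)^2*(s - 3)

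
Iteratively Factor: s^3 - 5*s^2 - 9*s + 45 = (s + 3)*(s^2 - 8*s + 15) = (s - 5)*(s + 3)*(s - 3)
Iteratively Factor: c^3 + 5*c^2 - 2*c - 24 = (c + 4)*(c^2 + c - 6) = (c - 2)*(c + 4)*(c + 3)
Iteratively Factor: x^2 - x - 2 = (x + 1)*(x - 2)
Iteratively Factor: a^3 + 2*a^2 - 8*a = (a + 4)*(a^2 - 2*a) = a*(a + 4)*(a - 2)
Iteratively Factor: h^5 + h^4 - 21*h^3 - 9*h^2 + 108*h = (h + 3)*(h^4 - 2*h^3 - 15*h^2 + 36*h) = (h - 3)*(h + 3)*(h^3 + h^2 - 12*h) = (h - 3)^2*(h + 3)*(h^2 + 4*h) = (h - 3)^2*(h + 3)*(h + 4)*(h)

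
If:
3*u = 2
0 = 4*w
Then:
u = 2/3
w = 0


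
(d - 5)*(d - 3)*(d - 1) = d^3 - 9*d^2 + 23*d - 15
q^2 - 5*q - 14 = (q - 7)*(q + 2)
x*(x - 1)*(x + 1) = x^3 - x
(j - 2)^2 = j^2 - 4*j + 4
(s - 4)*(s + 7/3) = s^2 - 5*s/3 - 28/3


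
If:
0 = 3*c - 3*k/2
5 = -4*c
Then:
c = -5/4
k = -5/2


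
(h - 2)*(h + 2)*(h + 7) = h^3 + 7*h^2 - 4*h - 28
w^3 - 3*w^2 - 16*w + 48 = (w - 4)*(w - 3)*(w + 4)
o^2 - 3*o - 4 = (o - 4)*(o + 1)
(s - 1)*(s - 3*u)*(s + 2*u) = s^3 - s^2*u - s^2 - 6*s*u^2 + s*u + 6*u^2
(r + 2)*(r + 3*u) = r^2 + 3*r*u + 2*r + 6*u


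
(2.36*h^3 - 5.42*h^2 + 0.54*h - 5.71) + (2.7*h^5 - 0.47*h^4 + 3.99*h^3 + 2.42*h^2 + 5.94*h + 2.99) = 2.7*h^5 - 0.47*h^4 + 6.35*h^3 - 3.0*h^2 + 6.48*h - 2.72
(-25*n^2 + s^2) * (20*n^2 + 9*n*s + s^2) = -500*n^4 - 225*n^3*s - 5*n^2*s^2 + 9*n*s^3 + s^4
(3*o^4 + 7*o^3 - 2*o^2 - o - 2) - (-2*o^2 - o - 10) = 3*o^4 + 7*o^3 + 8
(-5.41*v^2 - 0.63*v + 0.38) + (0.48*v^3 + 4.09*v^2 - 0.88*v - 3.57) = 0.48*v^3 - 1.32*v^2 - 1.51*v - 3.19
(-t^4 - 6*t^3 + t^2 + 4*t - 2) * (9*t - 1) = -9*t^5 - 53*t^4 + 15*t^3 + 35*t^2 - 22*t + 2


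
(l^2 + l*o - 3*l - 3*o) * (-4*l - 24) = -4*l^3 - 4*l^2*o - 12*l^2 - 12*l*o + 72*l + 72*o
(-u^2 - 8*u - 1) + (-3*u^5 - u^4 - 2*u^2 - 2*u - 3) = -3*u^5 - u^4 - 3*u^2 - 10*u - 4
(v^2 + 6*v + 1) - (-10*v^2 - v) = 11*v^2 + 7*v + 1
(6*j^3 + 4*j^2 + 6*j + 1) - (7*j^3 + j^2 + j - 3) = -j^3 + 3*j^2 + 5*j + 4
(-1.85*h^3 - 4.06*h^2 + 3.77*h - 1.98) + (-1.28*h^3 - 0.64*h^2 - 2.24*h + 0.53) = -3.13*h^3 - 4.7*h^2 + 1.53*h - 1.45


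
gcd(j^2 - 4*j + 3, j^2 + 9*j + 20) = 1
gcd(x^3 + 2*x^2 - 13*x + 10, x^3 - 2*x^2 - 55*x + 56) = x - 1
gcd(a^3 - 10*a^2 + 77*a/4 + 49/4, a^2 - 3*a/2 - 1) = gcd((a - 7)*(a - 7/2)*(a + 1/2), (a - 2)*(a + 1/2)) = a + 1/2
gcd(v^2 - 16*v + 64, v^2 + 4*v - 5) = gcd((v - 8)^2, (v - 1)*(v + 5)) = 1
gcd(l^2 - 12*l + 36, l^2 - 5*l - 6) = l - 6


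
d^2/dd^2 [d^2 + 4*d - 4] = 2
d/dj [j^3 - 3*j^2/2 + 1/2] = 3*j*(j - 1)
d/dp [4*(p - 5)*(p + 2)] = 8*p - 12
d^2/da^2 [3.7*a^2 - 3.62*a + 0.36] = 7.40000000000000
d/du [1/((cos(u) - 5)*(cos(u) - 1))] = 2*(cos(u) - 3)*sin(u)/((cos(u) - 5)^2*(cos(u) - 1)^2)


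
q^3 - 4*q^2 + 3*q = q*(q - 3)*(q - 1)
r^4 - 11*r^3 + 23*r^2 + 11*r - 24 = (r - 8)*(r - 3)*(r - 1)*(r + 1)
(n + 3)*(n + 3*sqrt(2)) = n^2 + 3*n + 3*sqrt(2)*n + 9*sqrt(2)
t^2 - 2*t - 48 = (t - 8)*(t + 6)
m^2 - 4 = (m - 2)*(m + 2)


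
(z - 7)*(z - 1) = z^2 - 8*z + 7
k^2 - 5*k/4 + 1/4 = (k - 1)*(k - 1/4)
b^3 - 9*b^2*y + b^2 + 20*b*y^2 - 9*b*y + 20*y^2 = (b + 1)*(b - 5*y)*(b - 4*y)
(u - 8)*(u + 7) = u^2 - u - 56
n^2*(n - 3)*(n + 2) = n^4 - n^3 - 6*n^2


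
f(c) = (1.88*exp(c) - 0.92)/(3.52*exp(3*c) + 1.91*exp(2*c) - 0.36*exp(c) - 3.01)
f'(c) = (1.88*exp(c) - 0.92)*(-10.56*exp(3*c) - 3.82*exp(2*c) + 0.36*exp(c))/(3.52*exp(3*c) + 1.91*exp(2*c) - 0.36*exp(c) - 3.01)^2 + 1.88*exp(c)/(3.52*exp(3*c) + 1.91*exp(2*c) - 0.36*exp(c) - 3.01) = (-13.2352*exp(3*c) + 6.1244*exp(2*c) + 3.5144*exp(c) - 5.99)*exp(c)/(12.3904*exp(6*c) + 13.4464*exp(5*c) + 1.1137*exp(4*c) - 22.5656*exp(3*c) - 11.3686*exp(2*c) + 2.1672*exp(c) + 9.0601)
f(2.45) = 0.00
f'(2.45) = -0.01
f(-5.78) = 0.30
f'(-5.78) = -0.00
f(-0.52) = -0.11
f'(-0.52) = -0.82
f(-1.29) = 0.14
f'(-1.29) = -0.16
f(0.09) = 0.33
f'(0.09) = -1.09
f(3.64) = 0.00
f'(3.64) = -0.00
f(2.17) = 0.01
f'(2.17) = -0.01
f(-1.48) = 0.17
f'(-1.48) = -0.13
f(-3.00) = 0.27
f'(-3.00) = -0.03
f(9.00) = 0.00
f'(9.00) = 0.00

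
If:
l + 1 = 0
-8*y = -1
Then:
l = -1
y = 1/8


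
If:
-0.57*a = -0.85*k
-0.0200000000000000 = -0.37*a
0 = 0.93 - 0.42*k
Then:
No Solution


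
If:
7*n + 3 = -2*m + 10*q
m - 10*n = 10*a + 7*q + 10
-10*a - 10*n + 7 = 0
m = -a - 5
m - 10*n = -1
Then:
No Solution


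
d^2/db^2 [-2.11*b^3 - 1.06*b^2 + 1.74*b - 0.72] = -12.66*b - 2.12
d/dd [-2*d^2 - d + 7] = -4*d - 1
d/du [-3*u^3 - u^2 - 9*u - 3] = -9*u^2 - 2*u - 9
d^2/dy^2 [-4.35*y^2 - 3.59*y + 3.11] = -8.70000000000000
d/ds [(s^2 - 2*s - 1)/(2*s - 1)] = 2*(s^2 - s + 2)/(4*s^2 - 4*s + 1)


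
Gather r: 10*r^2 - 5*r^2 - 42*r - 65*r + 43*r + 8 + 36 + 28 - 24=5*r^2 - 64*r + 48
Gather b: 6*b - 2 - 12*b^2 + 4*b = -12*b^2 + 10*b - 2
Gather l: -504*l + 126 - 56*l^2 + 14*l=-56*l^2 - 490*l + 126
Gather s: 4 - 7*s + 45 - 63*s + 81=130 - 70*s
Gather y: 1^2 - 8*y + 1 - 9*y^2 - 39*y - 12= -9*y^2 - 47*y - 10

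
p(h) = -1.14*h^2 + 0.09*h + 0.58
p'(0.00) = 0.09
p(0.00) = 0.58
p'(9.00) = -20.43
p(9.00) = -90.95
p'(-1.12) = 2.64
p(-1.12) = -0.95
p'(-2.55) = 5.90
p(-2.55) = -7.06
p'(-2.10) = 4.88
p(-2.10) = -4.64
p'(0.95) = -2.08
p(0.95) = -0.36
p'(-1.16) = 2.73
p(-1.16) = -1.06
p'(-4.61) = 10.60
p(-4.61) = -24.06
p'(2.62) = -5.88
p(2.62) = -7.01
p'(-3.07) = 7.09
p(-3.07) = -10.44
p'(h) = 0.09 - 2.28*h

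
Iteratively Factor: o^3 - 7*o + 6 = (o - 1)*(o^2 + o - 6) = (o - 1)*(o + 3)*(o - 2)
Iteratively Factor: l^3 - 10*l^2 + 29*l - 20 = (l - 5)*(l^2 - 5*l + 4) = (l - 5)*(l - 1)*(l - 4)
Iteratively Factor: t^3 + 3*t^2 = (t + 3)*(t^2) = t*(t + 3)*(t)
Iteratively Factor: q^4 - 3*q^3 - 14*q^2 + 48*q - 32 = (q - 1)*(q^3 - 2*q^2 - 16*q + 32) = (q - 1)*(q + 4)*(q^2 - 6*q + 8) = (q - 2)*(q - 1)*(q + 4)*(q - 4)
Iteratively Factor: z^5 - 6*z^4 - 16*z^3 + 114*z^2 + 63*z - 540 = (z + 3)*(z^4 - 9*z^3 + 11*z^2 + 81*z - 180) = (z - 5)*(z + 3)*(z^3 - 4*z^2 - 9*z + 36) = (z - 5)*(z + 3)^2*(z^2 - 7*z + 12) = (z - 5)*(z - 4)*(z + 3)^2*(z - 3)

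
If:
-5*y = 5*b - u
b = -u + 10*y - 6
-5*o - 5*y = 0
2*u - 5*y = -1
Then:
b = -7/16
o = -27/40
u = 19/16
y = 27/40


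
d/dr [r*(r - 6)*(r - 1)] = 3*r^2 - 14*r + 6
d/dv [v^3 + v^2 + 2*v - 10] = 3*v^2 + 2*v + 2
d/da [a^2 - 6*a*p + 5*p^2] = 2*a - 6*p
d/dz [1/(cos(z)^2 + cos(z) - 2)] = (2*cos(z) + 1)*sin(z)/(cos(z)^2 + cos(z) - 2)^2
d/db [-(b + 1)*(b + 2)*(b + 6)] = -3*b^2 - 18*b - 20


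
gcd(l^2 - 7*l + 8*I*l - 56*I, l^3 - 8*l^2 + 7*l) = l - 7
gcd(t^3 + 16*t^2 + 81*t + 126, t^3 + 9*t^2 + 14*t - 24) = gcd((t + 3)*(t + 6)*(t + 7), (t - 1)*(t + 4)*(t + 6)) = t + 6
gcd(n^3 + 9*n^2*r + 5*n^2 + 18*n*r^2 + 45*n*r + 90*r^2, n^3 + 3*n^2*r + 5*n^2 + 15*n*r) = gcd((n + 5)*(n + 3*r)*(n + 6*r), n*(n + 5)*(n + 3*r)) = n^2 + 3*n*r + 5*n + 15*r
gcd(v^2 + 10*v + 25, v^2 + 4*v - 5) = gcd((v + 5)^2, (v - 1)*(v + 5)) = v + 5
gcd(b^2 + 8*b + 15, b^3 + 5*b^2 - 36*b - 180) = b + 5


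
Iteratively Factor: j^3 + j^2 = (j)*(j^2 + j) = j^2*(j + 1)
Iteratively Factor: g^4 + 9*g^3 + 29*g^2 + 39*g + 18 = (g + 3)*(g^3 + 6*g^2 + 11*g + 6) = (g + 3)^2*(g^2 + 3*g + 2) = (g + 2)*(g + 3)^2*(g + 1)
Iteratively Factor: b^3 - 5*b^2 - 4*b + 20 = (b - 2)*(b^2 - 3*b - 10) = (b - 5)*(b - 2)*(b + 2)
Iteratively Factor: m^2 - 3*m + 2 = (m - 2)*(m - 1)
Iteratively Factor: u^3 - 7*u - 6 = (u + 2)*(u^2 - 2*u - 3) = (u - 3)*(u + 2)*(u + 1)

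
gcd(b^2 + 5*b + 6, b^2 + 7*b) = 1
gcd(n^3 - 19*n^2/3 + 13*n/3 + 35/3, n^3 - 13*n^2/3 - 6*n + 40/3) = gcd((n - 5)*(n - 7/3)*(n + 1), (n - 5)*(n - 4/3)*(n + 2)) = n - 5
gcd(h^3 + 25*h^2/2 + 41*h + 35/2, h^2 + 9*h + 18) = 1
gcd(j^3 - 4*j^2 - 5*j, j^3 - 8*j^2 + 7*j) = j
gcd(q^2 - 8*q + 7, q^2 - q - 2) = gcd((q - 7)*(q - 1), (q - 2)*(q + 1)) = 1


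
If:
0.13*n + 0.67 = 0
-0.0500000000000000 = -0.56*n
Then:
No Solution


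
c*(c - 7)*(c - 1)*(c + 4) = c^4 - 4*c^3 - 25*c^2 + 28*c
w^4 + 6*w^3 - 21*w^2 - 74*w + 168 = (w - 3)*(w - 2)*(w + 4)*(w + 7)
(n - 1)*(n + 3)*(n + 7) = n^3 + 9*n^2 + 11*n - 21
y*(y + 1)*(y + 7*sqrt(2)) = y^3 + y^2 + 7*sqrt(2)*y^2 + 7*sqrt(2)*y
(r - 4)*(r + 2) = r^2 - 2*r - 8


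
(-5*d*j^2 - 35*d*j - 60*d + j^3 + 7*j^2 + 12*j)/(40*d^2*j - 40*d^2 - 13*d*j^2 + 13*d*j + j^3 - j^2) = (-j^2 - 7*j - 12)/(8*d*j - 8*d - j^2 + j)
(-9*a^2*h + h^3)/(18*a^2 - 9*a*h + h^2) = h*(-3*a - h)/(6*a - h)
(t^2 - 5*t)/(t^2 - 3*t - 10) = t/(t + 2)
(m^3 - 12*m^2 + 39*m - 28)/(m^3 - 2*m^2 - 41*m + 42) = (m - 4)/(m + 6)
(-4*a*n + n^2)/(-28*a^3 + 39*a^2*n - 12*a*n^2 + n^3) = n/(7*a^2 - 8*a*n + n^2)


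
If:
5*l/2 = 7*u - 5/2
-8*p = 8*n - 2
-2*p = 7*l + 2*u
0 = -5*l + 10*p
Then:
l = -5/61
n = 71/244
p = -5/122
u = 20/61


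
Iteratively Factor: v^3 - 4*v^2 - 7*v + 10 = (v - 5)*(v^2 + v - 2) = (v - 5)*(v + 2)*(v - 1)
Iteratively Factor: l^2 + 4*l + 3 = (l + 3)*(l + 1)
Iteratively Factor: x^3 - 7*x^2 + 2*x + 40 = (x + 2)*(x^2 - 9*x + 20) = (x - 4)*(x + 2)*(x - 5)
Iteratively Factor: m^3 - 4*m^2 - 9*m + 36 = (m + 3)*(m^2 - 7*m + 12) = (m - 4)*(m + 3)*(m - 3)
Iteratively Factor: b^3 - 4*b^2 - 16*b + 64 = (b - 4)*(b^2 - 16) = (b - 4)^2*(b + 4)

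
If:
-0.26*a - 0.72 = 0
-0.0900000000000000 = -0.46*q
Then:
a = -2.77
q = 0.20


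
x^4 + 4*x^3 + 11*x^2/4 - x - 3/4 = (x - 1/2)*(x + 1/2)*(x + 1)*(x + 3)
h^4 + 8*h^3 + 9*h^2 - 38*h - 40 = (h - 2)*(h + 1)*(h + 4)*(h + 5)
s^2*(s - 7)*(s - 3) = s^4 - 10*s^3 + 21*s^2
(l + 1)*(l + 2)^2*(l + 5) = l^4 + 10*l^3 + 33*l^2 + 44*l + 20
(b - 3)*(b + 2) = b^2 - b - 6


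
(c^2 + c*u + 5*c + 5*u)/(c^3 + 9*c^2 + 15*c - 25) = (c + u)/(c^2 + 4*c - 5)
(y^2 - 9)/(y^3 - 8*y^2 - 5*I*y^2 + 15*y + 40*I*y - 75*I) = (y + 3)/(y^2 - 5*y*(1 + I) + 25*I)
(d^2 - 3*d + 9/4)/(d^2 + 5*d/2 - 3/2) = (4*d^2 - 12*d + 9)/(2*(2*d^2 + 5*d - 3))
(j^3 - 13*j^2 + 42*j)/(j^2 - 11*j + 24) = j*(j^2 - 13*j + 42)/(j^2 - 11*j + 24)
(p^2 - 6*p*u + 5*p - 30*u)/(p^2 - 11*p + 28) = (p^2 - 6*p*u + 5*p - 30*u)/(p^2 - 11*p + 28)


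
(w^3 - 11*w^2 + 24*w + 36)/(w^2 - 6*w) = w - 5 - 6/w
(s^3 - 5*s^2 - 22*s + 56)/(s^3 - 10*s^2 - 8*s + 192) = (s^2 - 9*s + 14)/(s^2 - 14*s + 48)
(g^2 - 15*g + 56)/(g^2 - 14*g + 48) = (g - 7)/(g - 6)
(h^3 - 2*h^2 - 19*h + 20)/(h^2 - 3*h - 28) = (h^2 - 6*h + 5)/(h - 7)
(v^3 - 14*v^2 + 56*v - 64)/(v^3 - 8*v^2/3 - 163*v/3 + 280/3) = 3*(v^2 - 6*v + 8)/(3*v^2 + 16*v - 35)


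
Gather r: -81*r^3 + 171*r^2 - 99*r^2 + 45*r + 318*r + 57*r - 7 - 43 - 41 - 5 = -81*r^3 + 72*r^2 + 420*r - 96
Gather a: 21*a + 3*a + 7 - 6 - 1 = 24*a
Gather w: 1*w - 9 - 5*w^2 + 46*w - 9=-5*w^2 + 47*w - 18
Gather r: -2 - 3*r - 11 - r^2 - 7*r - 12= -r^2 - 10*r - 25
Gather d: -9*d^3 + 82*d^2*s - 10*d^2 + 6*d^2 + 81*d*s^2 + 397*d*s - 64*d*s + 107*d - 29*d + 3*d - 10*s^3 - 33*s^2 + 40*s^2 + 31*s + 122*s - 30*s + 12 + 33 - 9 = -9*d^3 + d^2*(82*s - 4) + d*(81*s^2 + 333*s + 81) - 10*s^3 + 7*s^2 + 123*s + 36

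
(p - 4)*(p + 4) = p^2 - 16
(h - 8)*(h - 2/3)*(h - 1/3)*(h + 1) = h^4 - 8*h^3 - 7*h^2/9 + 58*h/9 - 16/9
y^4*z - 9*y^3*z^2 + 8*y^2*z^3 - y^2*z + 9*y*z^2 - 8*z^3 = (y - 1)*(y - 8*z)*(y - z)*(y*z + z)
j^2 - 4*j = j*(j - 4)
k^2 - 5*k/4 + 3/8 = (k - 3/4)*(k - 1/2)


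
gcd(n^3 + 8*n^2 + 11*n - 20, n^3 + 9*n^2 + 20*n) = n^2 + 9*n + 20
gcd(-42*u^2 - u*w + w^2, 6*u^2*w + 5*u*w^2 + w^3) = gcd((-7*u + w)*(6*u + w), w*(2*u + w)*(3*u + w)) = 1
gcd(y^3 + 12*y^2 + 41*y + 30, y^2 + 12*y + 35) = y + 5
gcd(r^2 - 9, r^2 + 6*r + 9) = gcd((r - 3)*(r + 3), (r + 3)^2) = r + 3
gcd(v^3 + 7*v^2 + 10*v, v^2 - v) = v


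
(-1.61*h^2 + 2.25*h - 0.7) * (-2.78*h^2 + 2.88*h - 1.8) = 4.4758*h^4 - 10.8918*h^3 + 11.324*h^2 - 6.066*h + 1.26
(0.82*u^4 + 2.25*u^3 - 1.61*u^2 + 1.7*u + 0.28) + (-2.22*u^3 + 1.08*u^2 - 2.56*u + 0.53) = 0.82*u^4 + 0.0299999999999998*u^3 - 0.53*u^2 - 0.86*u + 0.81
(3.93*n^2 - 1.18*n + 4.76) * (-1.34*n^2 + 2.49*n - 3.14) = -5.2662*n^4 + 11.3669*n^3 - 21.6568*n^2 + 15.5576*n - 14.9464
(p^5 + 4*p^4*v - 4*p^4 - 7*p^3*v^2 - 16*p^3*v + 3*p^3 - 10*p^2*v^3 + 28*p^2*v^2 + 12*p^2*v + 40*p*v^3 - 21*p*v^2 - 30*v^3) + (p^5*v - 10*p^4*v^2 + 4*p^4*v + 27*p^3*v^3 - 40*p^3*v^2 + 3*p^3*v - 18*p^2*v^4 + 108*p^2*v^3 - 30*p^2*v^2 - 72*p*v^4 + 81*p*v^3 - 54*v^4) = p^5*v + p^5 - 10*p^4*v^2 + 8*p^4*v - 4*p^4 + 27*p^3*v^3 - 47*p^3*v^2 - 13*p^3*v + 3*p^3 - 18*p^2*v^4 + 98*p^2*v^3 - 2*p^2*v^2 + 12*p^2*v - 72*p*v^4 + 121*p*v^3 - 21*p*v^2 - 54*v^4 - 30*v^3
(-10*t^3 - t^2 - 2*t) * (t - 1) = -10*t^4 + 9*t^3 - t^2 + 2*t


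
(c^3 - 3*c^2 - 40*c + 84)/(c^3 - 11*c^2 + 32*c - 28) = (c + 6)/(c - 2)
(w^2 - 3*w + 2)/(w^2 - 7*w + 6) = (w - 2)/(w - 6)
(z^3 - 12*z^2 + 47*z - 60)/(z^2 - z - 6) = (z^2 - 9*z + 20)/(z + 2)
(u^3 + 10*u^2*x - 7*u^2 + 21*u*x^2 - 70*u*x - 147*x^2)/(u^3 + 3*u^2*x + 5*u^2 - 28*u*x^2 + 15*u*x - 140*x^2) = (-u^2 - 3*u*x + 7*u + 21*x)/(-u^2 + 4*u*x - 5*u + 20*x)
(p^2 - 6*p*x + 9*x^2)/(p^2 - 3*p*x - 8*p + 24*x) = (p - 3*x)/(p - 8)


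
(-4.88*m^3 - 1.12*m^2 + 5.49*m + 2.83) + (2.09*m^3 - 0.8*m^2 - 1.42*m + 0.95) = -2.79*m^3 - 1.92*m^2 + 4.07*m + 3.78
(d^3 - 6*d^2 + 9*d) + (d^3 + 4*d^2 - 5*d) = 2*d^3 - 2*d^2 + 4*d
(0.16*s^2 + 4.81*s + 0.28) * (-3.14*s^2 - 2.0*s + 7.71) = -0.5024*s^4 - 15.4234*s^3 - 9.2656*s^2 + 36.5251*s + 2.1588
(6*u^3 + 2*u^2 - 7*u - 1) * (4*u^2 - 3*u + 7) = 24*u^5 - 10*u^4 + 8*u^3 + 31*u^2 - 46*u - 7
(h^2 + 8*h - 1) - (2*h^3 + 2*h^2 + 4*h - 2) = -2*h^3 - h^2 + 4*h + 1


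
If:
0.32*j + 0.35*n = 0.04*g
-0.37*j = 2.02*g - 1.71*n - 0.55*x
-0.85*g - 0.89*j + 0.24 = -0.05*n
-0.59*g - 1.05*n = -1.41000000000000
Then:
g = 1.05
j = -0.69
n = 0.75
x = 1.05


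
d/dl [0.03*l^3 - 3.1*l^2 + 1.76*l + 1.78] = 0.09*l^2 - 6.2*l + 1.76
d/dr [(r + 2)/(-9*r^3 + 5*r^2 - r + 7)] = (-9*r^3 + 5*r^2 - r + (r + 2)*(27*r^2 - 10*r + 1) + 7)/(9*r^3 - 5*r^2 + r - 7)^2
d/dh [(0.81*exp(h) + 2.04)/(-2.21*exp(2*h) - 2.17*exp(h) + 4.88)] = (1.7901*exp(2*h) + 9.0168*exp(h) + 8.3796)*exp(h)/(4.8841*exp(4*h) + 9.5914*exp(3*h) - 16.8607*exp(2*h) - 21.1792*exp(h) + 23.8144)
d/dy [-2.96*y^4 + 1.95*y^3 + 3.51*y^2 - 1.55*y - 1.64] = -11.84*y^3 + 5.85*y^2 + 7.02*y - 1.55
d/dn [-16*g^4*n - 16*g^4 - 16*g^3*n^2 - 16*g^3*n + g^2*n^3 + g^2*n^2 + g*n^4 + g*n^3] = g*(-16*g^3 - 32*g^2*n - 16*g^2 + 3*g*n^2 + 2*g*n + 4*n^3 + 3*n^2)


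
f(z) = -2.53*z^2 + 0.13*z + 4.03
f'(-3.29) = 16.78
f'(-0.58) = 3.06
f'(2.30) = -11.51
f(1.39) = -0.68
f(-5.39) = -70.17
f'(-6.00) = 30.49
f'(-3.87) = 19.71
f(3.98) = -35.53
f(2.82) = -15.72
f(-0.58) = 3.10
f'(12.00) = -60.59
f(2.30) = -9.05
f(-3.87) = -34.36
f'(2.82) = -14.14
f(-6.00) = -87.83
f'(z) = 0.13 - 5.06*z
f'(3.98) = -20.01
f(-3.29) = -23.78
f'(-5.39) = 27.40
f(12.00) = -358.73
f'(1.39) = -6.90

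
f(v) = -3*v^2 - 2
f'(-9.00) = 54.00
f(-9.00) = -245.00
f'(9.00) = -54.00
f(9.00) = -245.00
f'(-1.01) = 6.06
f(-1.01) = -5.06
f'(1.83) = -10.98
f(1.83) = -12.05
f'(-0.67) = 4.02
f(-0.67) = -3.35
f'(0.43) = -2.58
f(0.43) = -2.55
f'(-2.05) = 12.30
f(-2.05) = -14.61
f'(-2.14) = 12.84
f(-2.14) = -15.74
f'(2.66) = -15.96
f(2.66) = -23.23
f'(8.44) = -50.64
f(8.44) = -215.70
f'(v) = -6*v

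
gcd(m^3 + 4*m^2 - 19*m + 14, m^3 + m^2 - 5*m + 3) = m - 1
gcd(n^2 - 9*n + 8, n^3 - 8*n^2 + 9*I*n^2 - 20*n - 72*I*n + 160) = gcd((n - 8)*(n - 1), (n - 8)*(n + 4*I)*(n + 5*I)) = n - 8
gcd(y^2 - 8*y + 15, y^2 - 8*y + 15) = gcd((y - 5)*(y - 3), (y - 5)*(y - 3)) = y^2 - 8*y + 15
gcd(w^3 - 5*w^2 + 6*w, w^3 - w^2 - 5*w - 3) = w - 3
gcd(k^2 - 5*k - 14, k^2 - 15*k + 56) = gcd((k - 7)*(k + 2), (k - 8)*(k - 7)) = k - 7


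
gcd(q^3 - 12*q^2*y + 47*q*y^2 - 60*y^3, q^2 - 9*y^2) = -q + 3*y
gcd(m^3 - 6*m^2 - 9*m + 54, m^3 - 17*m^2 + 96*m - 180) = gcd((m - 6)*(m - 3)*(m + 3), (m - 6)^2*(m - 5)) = m - 6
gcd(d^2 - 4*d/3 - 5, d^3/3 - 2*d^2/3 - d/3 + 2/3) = 1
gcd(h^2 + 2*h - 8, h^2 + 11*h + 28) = h + 4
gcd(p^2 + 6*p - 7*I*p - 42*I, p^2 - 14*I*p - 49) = p - 7*I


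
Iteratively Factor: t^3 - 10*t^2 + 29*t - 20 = (t - 4)*(t^2 - 6*t + 5) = (t - 5)*(t - 4)*(t - 1)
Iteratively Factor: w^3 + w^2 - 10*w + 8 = (w + 4)*(w^2 - 3*w + 2) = (w - 2)*(w + 4)*(w - 1)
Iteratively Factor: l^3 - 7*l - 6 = (l + 1)*(l^2 - l - 6) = (l - 3)*(l + 1)*(l + 2)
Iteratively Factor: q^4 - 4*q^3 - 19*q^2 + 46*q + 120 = (q + 3)*(q^3 - 7*q^2 + 2*q + 40) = (q - 5)*(q + 3)*(q^2 - 2*q - 8) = (q - 5)*(q + 2)*(q + 3)*(q - 4)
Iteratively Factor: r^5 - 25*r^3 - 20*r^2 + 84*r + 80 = (r + 1)*(r^4 - r^3 - 24*r^2 + 4*r + 80) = (r + 1)*(r + 2)*(r^3 - 3*r^2 - 18*r + 40) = (r - 2)*(r + 1)*(r + 2)*(r^2 - r - 20) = (r - 5)*(r - 2)*(r + 1)*(r + 2)*(r + 4)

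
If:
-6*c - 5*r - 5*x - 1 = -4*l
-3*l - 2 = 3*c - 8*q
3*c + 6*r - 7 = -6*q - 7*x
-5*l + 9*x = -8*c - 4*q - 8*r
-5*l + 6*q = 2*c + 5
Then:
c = -626/81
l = -160/81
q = -61/18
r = 157/81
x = 50/9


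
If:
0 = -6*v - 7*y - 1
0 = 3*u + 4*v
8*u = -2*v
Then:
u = 0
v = 0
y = -1/7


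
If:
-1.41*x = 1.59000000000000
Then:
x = -1.13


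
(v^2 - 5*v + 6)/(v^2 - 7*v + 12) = (v - 2)/(v - 4)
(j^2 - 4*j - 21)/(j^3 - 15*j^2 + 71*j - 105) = (j + 3)/(j^2 - 8*j + 15)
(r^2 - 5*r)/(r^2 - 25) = r/(r + 5)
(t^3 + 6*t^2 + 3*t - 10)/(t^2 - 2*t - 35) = (t^2 + t - 2)/(t - 7)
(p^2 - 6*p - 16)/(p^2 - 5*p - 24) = (p + 2)/(p + 3)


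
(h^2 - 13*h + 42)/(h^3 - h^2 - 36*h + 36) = (h - 7)/(h^2 + 5*h - 6)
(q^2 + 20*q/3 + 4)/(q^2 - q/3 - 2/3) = (q + 6)/(q - 1)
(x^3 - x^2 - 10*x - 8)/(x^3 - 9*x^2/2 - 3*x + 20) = 2*(x + 1)/(2*x - 5)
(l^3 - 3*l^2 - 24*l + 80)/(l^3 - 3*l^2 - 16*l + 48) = (l^2 + l - 20)/(l^2 + l - 12)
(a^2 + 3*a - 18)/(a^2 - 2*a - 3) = (a + 6)/(a + 1)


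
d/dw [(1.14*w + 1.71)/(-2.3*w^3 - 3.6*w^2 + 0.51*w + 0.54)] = (5.244*w^3 + 15.903*w^2 + 12.312*w - 0.2565)/(5.29*w^6 + 16.56*w^5 + 10.614*w^4 - 6.156*w^3 - 3.6279*w^2 + 0.5508*w + 0.2916)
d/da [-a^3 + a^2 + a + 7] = -3*a^2 + 2*a + 1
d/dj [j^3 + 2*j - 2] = 3*j^2 + 2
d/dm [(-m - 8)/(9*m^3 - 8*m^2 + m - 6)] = (-9*m^3 + 8*m^2 - m + (m + 8)*(27*m^2 - 16*m + 1) + 6)/(9*m^3 - 8*m^2 + m - 6)^2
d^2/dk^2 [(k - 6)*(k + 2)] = 2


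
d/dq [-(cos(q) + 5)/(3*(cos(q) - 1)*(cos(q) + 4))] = (sin(q)^2 - 10*cos(q) - 20)*sin(q)/(3*(cos(q) - 1)^2*(cos(q) + 4)^2)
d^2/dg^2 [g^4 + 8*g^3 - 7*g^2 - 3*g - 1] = 12*g^2 + 48*g - 14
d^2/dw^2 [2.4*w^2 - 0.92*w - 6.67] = 4.80000000000000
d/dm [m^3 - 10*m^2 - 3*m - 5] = 3*m^2 - 20*m - 3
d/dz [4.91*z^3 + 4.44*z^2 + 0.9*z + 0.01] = 14.73*z^2 + 8.88*z + 0.9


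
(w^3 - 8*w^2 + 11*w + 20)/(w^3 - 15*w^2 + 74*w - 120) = (w + 1)/(w - 6)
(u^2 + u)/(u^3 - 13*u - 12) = u/(u^2 - u - 12)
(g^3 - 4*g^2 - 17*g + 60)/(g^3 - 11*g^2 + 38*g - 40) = (g^2 + g - 12)/(g^2 - 6*g + 8)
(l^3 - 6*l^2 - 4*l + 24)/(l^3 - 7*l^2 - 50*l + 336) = (l^2 - 4)/(l^2 - l - 56)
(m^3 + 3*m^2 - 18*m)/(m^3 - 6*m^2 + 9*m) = (m + 6)/(m - 3)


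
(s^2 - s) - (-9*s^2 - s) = 10*s^2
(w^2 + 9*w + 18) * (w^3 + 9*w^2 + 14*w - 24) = w^5 + 18*w^4 + 113*w^3 + 264*w^2 + 36*w - 432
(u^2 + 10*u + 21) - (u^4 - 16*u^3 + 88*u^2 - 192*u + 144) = -u^4 + 16*u^3 - 87*u^2 + 202*u - 123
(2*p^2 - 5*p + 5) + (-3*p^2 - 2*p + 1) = -p^2 - 7*p + 6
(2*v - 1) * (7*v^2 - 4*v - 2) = 14*v^3 - 15*v^2 + 2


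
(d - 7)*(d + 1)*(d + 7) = d^3 + d^2 - 49*d - 49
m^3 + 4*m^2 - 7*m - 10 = (m - 2)*(m + 1)*(m + 5)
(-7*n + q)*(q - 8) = -7*n*q + 56*n + q^2 - 8*q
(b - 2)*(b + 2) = b^2 - 4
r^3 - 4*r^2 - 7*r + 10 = (r - 5)*(r - 1)*(r + 2)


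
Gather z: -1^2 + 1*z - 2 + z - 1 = 2*z - 4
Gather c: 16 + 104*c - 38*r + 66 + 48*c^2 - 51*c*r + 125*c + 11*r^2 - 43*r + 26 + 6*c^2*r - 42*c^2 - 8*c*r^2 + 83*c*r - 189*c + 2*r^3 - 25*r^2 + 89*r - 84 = c^2*(6*r + 6) + c*(-8*r^2 + 32*r + 40) + 2*r^3 - 14*r^2 + 8*r + 24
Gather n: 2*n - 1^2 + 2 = 2*n + 1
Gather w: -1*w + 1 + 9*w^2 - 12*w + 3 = 9*w^2 - 13*w + 4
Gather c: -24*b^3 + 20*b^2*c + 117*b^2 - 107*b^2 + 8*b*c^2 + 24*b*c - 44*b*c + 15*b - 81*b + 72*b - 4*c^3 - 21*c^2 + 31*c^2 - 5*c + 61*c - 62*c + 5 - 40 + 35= -24*b^3 + 10*b^2 + 6*b - 4*c^3 + c^2*(8*b + 10) + c*(20*b^2 - 20*b - 6)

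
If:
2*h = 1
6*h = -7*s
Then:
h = 1/2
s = -3/7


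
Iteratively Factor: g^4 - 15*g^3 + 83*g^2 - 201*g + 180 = (g - 5)*(g^3 - 10*g^2 + 33*g - 36) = (g - 5)*(g - 3)*(g^2 - 7*g + 12) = (g - 5)*(g - 3)^2*(g - 4)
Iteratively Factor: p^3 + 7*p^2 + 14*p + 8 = (p + 1)*(p^2 + 6*p + 8) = (p + 1)*(p + 4)*(p + 2)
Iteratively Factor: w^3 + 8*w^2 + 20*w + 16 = (w + 2)*(w^2 + 6*w + 8) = (w + 2)^2*(w + 4)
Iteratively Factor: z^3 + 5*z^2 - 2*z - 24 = (z - 2)*(z^2 + 7*z + 12) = (z - 2)*(z + 3)*(z + 4)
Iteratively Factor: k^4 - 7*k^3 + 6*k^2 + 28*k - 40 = (k - 5)*(k^3 - 2*k^2 - 4*k + 8) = (k - 5)*(k - 2)*(k^2 - 4) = (k - 5)*(k - 2)^2*(k + 2)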